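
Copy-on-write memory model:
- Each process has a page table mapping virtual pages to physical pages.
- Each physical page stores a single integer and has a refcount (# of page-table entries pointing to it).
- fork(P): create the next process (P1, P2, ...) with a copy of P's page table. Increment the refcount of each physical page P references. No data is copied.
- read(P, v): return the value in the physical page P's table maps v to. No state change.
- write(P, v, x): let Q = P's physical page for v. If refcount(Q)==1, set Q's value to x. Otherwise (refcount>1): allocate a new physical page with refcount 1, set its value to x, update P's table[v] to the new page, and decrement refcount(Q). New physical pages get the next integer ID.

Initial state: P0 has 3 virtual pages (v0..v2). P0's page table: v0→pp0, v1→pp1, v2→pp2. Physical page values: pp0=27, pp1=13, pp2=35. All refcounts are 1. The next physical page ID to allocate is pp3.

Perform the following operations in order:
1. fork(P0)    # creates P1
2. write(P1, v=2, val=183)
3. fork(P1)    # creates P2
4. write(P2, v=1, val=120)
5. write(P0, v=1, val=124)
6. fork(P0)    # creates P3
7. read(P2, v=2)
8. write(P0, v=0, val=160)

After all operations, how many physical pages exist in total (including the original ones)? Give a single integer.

Answer: 7

Derivation:
Op 1: fork(P0) -> P1. 3 ppages; refcounts: pp0:2 pp1:2 pp2:2
Op 2: write(P1, v2, 183). refcount(pp2)=2>1 -> COPY to pp3. 4 ppages; refcounts: pp0:2 pp1:2 pp2:1 pp3:1
Op 3: fork(P1) -> P2. 4 ppages; refcounts: pp0:3 pp1:3 pp2:1 pp3:2
Op 4: write(P2, v1, 120). refcount(pp1)=3>1 -> COPY to pp4. 5 ppages; refcounts: pp0:3 pp1:2 pp2:1 pp3:2 pp4:1
Op 5: write(P0, v1, 124). refcount(pp1)=2>1 -> COPY to pp5. 6 ppages; refcounts: pp0:3 pp1:1 pp2:1 pp3:2 pp4:1 pp5:1
Op 6: fork(P0) -> P3. 6 ppages; refcounts: pp0:4 pp1:1 pp2:2 pp3:2 pp4:1 pp5:2
Op 7: read(P2, v2) -> 183. No state change.
Op 8: write(P0, v0, 160). refcount(pp0)=4>1 -> COPY to pp6. 7 ppages; refcounts: pp0:3 pp1:1 pp2:2 pp3:2 pp4:1 pp5:2 pp6:1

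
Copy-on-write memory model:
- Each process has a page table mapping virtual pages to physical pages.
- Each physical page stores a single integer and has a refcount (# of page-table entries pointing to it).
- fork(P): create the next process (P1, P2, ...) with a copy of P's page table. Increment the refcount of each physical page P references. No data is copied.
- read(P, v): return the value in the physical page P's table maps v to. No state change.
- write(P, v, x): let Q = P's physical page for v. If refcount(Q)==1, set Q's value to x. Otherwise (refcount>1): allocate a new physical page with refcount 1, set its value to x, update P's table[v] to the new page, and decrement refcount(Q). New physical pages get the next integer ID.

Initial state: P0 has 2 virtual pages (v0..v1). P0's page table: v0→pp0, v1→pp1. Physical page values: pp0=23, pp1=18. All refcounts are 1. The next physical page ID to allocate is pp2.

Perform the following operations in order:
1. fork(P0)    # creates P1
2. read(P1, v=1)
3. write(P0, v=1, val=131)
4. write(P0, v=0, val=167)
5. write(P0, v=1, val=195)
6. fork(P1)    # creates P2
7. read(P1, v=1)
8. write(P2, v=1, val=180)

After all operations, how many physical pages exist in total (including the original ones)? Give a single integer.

Answer: 5

Derivation:
Op 1: fork(P0) -> P1. 2 ppages; refcounts: pp0:2 pp1:2
Op 2: read(P1, v1) -> 18. No state change.
Op 3: write(P0, v1, 131). refcount(pp1)=2>1 -> COPY to pp2. 3 ppages; refcounts: pp0:2 pp1:1 pp2:1
Op 4: write(P0, v0, 167). refcount(pp0)=2>1 -> COPY to pp3. 4 ppages; refcounts: pp0:1 pp1:1 pp2:1 pp3:1
Op 5: write(P0, v1, 195). refcount(pp2)=1 -> write in place. 4 ppages; refcounts: pp0:1 pp1:1 pp2:1 pp3:1
Op 6: fork(P1) -> P2. 4 ppages; refcounts: pp0:2 pp1:2 pp2:1 pp3:1
Op 7: read(P1, v1) -> 18. No state change.
Op 8: write(P2, v1, 180). refcount(pp1)=2>1 -> COPY to pp4. 5 ppages; refcounts: pp0:2 pp1:1 pp2:1 pp3:1 pp4:1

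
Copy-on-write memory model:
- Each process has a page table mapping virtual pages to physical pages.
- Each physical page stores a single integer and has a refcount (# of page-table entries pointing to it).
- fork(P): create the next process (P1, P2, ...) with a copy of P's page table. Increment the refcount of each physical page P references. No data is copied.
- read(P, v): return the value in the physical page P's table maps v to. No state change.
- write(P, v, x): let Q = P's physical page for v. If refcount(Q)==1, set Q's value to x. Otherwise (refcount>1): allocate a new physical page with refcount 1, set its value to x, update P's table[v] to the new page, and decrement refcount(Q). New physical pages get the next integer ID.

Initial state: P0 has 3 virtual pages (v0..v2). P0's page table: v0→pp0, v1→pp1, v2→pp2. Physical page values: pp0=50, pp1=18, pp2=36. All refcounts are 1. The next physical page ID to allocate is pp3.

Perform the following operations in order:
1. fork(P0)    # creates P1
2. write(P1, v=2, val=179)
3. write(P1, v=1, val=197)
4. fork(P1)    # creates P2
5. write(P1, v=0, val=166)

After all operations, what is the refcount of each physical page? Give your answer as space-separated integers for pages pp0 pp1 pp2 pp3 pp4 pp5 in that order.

Op 1: fork(P0) -> P1. 3 ppages; refcounts: pp0:2 pp1:2 pp2:2
Op 2: write(P1, v2, 179). refcount(pp2)=2>1 -> COPY to pp3. 4 ppages; refcounts: pp0:2 pp1:2 pp2:1 pp3:1
Op 3: write(P1, v1, 197). refcount(pp1)=2>1 -> COPY to pp4. 5 ppages; refcounts: pp0:2 pp1:1 pp2:1 pp3:1 pp4:1
Op 4: fork(P1) -> P2. 5 ppages; refcounts: pp0:3 pp1:1 pp2:1 pp3:2 pp4:2
Op 5: write(P1, v0, 166). refcount(pp0)=3>1 -> COPY to pp5. 6 ppages; refcounts: pp0:2 pp1:1 pp2:1 pp3:2 pp4:2 pp5:1

Answer: 2 1 1 2 2 1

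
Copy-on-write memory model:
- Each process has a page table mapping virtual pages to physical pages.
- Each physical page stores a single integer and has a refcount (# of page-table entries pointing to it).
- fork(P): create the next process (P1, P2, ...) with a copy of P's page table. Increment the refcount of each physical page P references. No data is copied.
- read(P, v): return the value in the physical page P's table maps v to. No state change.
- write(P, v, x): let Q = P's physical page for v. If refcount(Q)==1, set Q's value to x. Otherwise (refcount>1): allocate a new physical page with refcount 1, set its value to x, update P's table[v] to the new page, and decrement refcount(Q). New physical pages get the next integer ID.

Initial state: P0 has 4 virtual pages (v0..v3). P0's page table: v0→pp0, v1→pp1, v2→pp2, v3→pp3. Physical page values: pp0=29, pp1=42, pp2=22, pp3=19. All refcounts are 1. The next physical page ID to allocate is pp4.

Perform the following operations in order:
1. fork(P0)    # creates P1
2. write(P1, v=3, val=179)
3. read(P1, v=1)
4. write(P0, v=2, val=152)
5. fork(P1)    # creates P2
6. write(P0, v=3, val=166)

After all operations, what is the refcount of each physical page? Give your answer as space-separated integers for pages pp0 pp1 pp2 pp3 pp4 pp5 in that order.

Answer: 3 3 2 1 2 1

Derivation:
Op 1: fork(P0) -> P1. 4 ppages; refcounts: pp0:2 pp1:2 pp2:2 pp3:2
Op 2: write(P1, v3, 179). refcount(pp3)=2>1 -> COPY to pp4. 5 ppages; refcounts: pp0:2 pp1:2 pp2:2 pp3:1 pp4:1
Op 3: read(P1, v1) -> 42. No state change.
Op 4: write(P0, v2, 152). refcount(pp2)=2>1 -> COPY to pp5. 6 ppages; refcounts: pp0:2 pp1:2 pp2:1 pp3:1 pp4:1 pp5:1
Op 5: fork(P1) -> P2. 6 ppages; refcounts: pp0:3 pp1:3 pp2:2 pp3:1 pp4:2 pp5:1
Op 6: write(P0, v3, 166). refcount(pp3)=1 -> write in place. 6 ppages; refcounts: pp0:3 pp1:3 pp2:2 pp3:1 pp4:2 pp5:1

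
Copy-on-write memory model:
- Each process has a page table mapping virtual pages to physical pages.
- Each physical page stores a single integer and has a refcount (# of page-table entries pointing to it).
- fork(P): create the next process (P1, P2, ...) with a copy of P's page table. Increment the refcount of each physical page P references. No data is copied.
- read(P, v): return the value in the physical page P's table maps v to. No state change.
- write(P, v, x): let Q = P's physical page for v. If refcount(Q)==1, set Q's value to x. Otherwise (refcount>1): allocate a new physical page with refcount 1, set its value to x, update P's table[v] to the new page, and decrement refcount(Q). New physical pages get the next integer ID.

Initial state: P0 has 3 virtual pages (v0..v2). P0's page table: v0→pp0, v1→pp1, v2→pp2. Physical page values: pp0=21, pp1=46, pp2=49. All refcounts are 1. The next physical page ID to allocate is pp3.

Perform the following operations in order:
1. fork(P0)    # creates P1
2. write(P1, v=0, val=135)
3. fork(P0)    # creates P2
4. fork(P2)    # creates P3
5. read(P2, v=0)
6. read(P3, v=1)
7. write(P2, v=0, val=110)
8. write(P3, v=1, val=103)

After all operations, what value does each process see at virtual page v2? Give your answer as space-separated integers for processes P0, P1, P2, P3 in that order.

Answer: 49 49 49 49

Derivation:
Op 1: fork(P0) -> P1. 3 ppages; refcounts: pp0:2 pp1:2 pp2:2
Op 2: write(P1, v0, 135). refcount(pp0)=2>1 -> COPY to pp3. 4 ppages; refcounts: pp0:1 pp1:2 pp2:2 pp3:1
Op 3: fork(P0) -> P2. 4 ppages; refcounts: pp0:2 pp1:3 pp2:3 pp3:1
Op 4: fork(P2) -> P3. 4 ppages; refcounts: pp0:3 pp1:4 pp2:4 pp3:1
Op 5: read(P2, v0) -> 21. No state change.
Op 6: read(P3, v1) -> 46. No state change.
Op 7: write(P2, v0, 110). refcount(pp0)=3>1 -> COPY to pp4. 5 ppages; refcounts: pp0:2 pp1:4 pp2:4 pp3:1 pp4:1
Op 8: write(P3, v1, 103). refcount(pp1)=4>1 -> COPY to pp5. 6 ppages; refcounts: pp0:2 pp1:3 pp2:4 pp3:1 pp4:1 pp5:1
P0: v2 -> pp2 = 49
P1: v2 -> pp2 = 49
P2: v2 -> pp2 = 49
P3: v2 -> pp2 = 49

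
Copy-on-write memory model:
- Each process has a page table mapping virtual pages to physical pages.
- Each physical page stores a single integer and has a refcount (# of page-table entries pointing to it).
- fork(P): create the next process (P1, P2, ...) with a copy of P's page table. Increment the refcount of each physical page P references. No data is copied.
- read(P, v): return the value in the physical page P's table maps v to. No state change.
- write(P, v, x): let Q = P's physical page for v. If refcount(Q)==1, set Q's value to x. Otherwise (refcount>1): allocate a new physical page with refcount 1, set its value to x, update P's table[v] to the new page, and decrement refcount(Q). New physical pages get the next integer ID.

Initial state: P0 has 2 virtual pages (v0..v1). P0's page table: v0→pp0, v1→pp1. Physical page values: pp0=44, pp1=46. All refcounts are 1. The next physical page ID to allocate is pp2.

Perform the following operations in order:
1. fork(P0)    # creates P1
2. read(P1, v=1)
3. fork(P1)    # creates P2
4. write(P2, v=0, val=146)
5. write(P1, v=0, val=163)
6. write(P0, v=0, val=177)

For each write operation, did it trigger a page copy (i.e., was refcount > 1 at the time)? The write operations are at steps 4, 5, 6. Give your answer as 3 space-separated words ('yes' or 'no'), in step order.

Op 1: fork(P0) -> P1. 2 ppages; refcounts: pp0:2 pp1:2
Op 2: read(P1, v1) -> 46. No state change.
Op 3: fork(P1) -> P2. 2 ppages; refcounts: pp0:3 pp1:3
Op 4: write(P2, v0, 146). refcount(pp0)=3>1 -> COPY to pp2. 3 ppages; refcounts: pp0:2 pp1:3 pp2:1
Op 5: write(P1, v0, 163). refcount(pp0)=2>1 -> COPY to pp3. 4 ppages; refcounts: pp0:1 pp1:3 pp2:1 pp3:1
Op 6: write(P0, v0, 177). refcount(pp0)=1 -> write in place. 4 ppages; refcounts: pp0:1 pp1:3 pp2:1 pp3:1

yes yes no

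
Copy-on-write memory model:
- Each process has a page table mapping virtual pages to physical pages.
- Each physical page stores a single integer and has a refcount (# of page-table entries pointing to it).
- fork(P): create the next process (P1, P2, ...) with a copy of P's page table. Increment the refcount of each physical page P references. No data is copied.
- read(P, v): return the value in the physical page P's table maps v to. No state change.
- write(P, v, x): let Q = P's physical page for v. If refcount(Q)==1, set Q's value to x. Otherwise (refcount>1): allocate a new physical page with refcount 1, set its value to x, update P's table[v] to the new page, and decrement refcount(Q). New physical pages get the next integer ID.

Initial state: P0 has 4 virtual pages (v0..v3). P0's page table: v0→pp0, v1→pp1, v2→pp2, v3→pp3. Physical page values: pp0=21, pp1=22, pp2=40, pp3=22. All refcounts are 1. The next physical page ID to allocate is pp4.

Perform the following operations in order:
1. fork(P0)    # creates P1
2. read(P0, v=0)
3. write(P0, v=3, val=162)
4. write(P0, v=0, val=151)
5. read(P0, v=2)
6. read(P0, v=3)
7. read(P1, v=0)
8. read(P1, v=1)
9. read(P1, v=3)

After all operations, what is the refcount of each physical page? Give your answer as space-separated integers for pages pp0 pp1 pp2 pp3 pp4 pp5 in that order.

Answer: 1 2 2 1 1 1

Derivation:
Op 1: fork(P0) -> P1. 4 ppages; refcounts: pp0:2 pp1:2 pp2:2 pp3:2
Op 2: read(P0, v0) -> 21. No state change.
Op 3: write(P0, v3, 162). refcount(pp3)=2>1 -> COPY to pp4. 5 ppages; refcounts: pp0:2 pp1:2 pp2:2 pp3:1 pp4:1
Op 4: write(P0, v0, 151). refcount(pp0)=2>1 -> COPY to pp5. 6 ppages; refcounts: pp0:1 pp1:2 pp2:2 pp3:1 pp4:1 pp5:1
Op 5: read(P0, v2) -> 40. No state change.
Op 6: read(P0, v3) -> 162. No state change.
Op 7: read(P1, v0) -> 21. No state change.
Op 8: read(P1, v1) -> 22. No state change.
Op 9: read(P1, v3) -> 22. No state change.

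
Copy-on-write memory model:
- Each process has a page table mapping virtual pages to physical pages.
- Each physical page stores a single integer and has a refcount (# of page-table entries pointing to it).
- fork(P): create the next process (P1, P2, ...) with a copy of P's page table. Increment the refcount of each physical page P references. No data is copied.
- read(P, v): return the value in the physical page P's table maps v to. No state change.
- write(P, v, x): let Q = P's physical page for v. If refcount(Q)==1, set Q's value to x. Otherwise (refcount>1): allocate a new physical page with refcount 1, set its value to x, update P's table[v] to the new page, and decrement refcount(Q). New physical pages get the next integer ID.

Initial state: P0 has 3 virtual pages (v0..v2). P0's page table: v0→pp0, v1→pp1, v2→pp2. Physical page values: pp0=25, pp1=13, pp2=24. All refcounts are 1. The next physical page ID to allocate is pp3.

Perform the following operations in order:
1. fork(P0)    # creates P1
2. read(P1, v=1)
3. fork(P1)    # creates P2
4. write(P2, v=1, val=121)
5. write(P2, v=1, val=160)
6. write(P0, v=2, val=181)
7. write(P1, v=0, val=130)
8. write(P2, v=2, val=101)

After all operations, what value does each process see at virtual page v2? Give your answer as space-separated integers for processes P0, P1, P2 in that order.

Op 1: fork(P0) -> P1. 3 ppages; refcounts: pp0:2 pp1:2 pp2:2
Op 2: read(P1, v1) -> 13. No state change.
Op 3: fork(P1) -> P2. 3 ppages; refcounts: pp0:3 pp1:3 pp2:3
Op 4: write(P2, v1, 121). refcount(pp1)=3>1 -> COPY to pp3. 4 ppages; refcounts: pp0:3 pp1:2 pp2:3 pp3:1
Op 5: write(P2, v1, 160). refcount(pp3)=1 -> write in place. 4 ppages; refcounts: pp0:3 pp1:2 pp2:3 pp3:1
Op 6: write(P0, v2, 181). refcount(pp2)=3>1 -> COPY to pp4. 5 ppages; refcounts: pp0:3 pp1:2 pp2:2 pp3:1 pp4:1
Op 7: write(P1, v0, 130). refcount(pp0)=3>1 -> COPY to pp5. 6 ppages; refcounts: pp0:2 pp1:2 pp2:2 pp3:1 pp4:1 pp5:1
Op 8: write(P2, v2, 101). refcount(pp2)=2>1 -> COPY to pp6. 7 ppages; refcounts: pp0:2 pp1:2 pp2:1 pp3:1 pp4:1 pp5:1 pp6:1
P0: v2 -> pp4 = 181
P1: v2 -> pp2 = 24
P2: v2 -> pp6 = 101

Answer: 181 24 101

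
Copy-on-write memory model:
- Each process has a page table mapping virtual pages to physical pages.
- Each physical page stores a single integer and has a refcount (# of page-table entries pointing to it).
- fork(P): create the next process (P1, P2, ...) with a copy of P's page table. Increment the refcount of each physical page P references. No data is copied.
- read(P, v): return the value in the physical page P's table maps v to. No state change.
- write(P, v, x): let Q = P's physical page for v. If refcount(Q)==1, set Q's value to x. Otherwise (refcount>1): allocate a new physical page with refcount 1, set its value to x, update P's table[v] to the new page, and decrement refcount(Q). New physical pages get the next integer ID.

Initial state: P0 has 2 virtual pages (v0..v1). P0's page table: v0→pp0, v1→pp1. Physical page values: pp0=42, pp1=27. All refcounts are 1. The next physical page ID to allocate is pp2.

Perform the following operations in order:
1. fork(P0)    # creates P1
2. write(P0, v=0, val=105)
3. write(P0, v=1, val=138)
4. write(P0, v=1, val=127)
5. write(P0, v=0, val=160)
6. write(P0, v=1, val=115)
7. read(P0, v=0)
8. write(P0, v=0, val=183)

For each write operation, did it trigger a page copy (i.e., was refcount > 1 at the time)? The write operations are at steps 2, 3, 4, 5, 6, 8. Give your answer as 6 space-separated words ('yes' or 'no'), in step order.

Op 1: fork(P0) -> P1. 2 ppages; refcounts: pp0:2 pp1:2
Op 2: write(P0, v0, 105). refcount(pp0)=2>1 -> COPY to pp2. 3 ppages; refcounts: pp0:1 pp1:2 pp2:1
Op 3: write(P0, v1, 138). refcount(pp1)=2>1 -> COPY to pp3. 4 ppages; refcounts: pp0:1 pp1:1 pp2:1 pp3:1
Op 4: write(P0, v1, 127). refcount(pp3)=1 -> write in place. 4 ppages; refcounts: pp0:1 pp1:1 pp2:1 pp3:1
Op 5: write(P0, v0, 160). refcount(pp2)=1 -> write in place. 4 ppages; refcounts: pp0:1 pp1:1 pp2:1 pp3:1
Op 6: write(P0, v1, 115). refcount(pp3)=1 -> write in place. 4 ppages; refcounts: pp0:1 pp1:1 pp2:1 pp3:1
Op 7: read(P0, v0) -> 160. No state change.
Op 8: write(P0, v0, 183). refcount(pp2)=1 -> write in place. 4 ppages; refcounts: pp0:1 pp1:1 pp2:1 pp3:1

yes yes no no no no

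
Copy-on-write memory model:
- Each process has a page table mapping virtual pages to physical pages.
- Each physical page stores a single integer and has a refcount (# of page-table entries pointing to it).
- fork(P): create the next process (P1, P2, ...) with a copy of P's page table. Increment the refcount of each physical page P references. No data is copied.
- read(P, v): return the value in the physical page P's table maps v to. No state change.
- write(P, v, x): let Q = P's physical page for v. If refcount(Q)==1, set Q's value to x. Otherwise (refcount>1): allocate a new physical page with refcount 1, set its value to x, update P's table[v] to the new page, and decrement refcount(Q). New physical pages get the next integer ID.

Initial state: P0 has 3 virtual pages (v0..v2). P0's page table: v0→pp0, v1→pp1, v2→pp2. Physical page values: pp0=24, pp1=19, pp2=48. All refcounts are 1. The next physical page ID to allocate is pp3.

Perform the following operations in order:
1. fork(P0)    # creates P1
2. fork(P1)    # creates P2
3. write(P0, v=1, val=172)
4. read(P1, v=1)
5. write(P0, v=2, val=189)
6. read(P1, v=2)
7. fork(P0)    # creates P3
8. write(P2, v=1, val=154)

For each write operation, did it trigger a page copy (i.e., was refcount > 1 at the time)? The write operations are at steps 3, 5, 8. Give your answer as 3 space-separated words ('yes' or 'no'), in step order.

Op 1: fork(P0) -> P1. 3 ppages; refcounts: pp0:2 pp1:2 pp2:2
Op 2: fork(P1) -> P2. 3 ppages; refcounts: pp0:3 pp1:3 pp2:3
Op 3: write(P0, v1, 172). refcount(pp1)=3>1 -> COPY to pp3. 4 ppages; refcounts: pp0:3 pp1:2 pp2:3 pp3:1
Op 4: read(P1, v1) -> 19. No state change.
Op 5: write(P0, v2, 189). refcount(pp2)=3>1 -> COPY to pp4. 5 ppages; refcounts: pp0:3 pp1:2 pp2:2 pp3:1 pp4:1
Op 6: read(P1, v2) -> 48. No state change.
Op 7: fork(P0) -> P3. 5 ppages; refcounts: pp0:4 pp1:2 pp2:2 pp3:2 pp4:2
Op 8: write(P2, v1, 154). refcount(pp1)=2>1 -> COPY to pp5. 6 ppages; refcounts: pp0:4 pp1:1 pp2:2 pp3:2 pp4:2 pp5:1

yes yes yes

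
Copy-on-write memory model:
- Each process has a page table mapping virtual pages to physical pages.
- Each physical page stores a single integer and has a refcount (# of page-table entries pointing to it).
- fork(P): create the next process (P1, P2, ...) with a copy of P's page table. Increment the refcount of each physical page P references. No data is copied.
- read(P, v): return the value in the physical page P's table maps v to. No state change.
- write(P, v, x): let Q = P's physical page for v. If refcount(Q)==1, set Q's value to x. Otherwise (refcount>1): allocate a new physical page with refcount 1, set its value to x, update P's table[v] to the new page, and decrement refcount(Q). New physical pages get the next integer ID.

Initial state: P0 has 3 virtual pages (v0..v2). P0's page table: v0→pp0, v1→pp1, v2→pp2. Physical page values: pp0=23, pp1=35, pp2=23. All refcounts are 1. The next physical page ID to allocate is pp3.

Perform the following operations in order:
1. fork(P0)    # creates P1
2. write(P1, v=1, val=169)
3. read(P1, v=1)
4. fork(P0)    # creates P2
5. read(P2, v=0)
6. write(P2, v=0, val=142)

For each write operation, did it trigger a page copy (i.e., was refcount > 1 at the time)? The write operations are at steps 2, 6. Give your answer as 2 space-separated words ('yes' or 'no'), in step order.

Op 1: fork(P0) -> P1. 3 ppages; refcounts: pp0:2 pp1:2 pp2:2
Op 2: write(P1, v1, 169). refcount(pp1)=2>1 -> COPY to pp3. 4 ppages; refcounts: pp0:2 pp1:1 pp2:2 pp3:1
Op 3: read(P1, v1) -> 169. No state change.
Op 4: fork(P0) -> P2. 4 ppages; refcounts: pp0:3 pp1:2 pp2:3 pp3:1
Op 5: read(P2, v0) -> 23. No state change.
Op 6: write(P2, v0, 142). refcount(pp0)=3>1 -> COPY to pp4. 5 ppages; refcounts: pp0:2 pp1:2 pp2:3 pp3:1 pp4:1

yes yes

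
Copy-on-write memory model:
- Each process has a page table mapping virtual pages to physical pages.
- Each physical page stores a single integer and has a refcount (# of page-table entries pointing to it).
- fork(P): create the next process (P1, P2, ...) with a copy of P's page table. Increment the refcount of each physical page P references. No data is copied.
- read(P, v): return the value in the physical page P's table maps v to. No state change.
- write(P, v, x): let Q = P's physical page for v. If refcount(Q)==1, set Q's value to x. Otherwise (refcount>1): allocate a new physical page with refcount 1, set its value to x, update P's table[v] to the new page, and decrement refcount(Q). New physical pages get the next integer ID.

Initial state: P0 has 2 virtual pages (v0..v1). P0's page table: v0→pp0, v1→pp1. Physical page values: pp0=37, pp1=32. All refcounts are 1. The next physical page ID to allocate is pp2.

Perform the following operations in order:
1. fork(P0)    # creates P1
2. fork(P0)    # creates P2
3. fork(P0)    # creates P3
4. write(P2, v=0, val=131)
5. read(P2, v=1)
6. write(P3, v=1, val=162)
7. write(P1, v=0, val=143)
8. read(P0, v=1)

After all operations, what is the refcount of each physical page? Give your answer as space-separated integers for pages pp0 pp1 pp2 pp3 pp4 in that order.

Op 1: fork(P0) -> P1. 2 ppages; refcounts: pp0:2 pp1:2
Op 2: fork(P0) -> P2. 2 ppages; refcounts: pp0:3 pp1:3
Op 3: fork(P0) -> P3. 2 ppages; refcounts: pp0:4 pp1:4
Op 4: write(P2, v0, 131). refcount(pp0)=4>1 -> COPY to pp2. 3 ppages; refcounts: pp0:3 pp1:4 pp2:1
Op 5: read(P2, v1) -> 32. No state change.
Op 6: write(P3, v1, 162). refcount(pp1)=4>1 -> COPY to pp3. 4 ppages; refcounts: pp0:3 pp1:3 pp2:1 pp3:1
Op 7: write(P1, v0, 143). refcount(pp0)=3>1 -> COPY to pp4. 5 ppages; refcounts: pp0:2 pp1:3 pp2:1 pp3:1 pp4:1
Op 8: read(P0, v1) -> 32. No state change.

Answer: 2 3 1 1 1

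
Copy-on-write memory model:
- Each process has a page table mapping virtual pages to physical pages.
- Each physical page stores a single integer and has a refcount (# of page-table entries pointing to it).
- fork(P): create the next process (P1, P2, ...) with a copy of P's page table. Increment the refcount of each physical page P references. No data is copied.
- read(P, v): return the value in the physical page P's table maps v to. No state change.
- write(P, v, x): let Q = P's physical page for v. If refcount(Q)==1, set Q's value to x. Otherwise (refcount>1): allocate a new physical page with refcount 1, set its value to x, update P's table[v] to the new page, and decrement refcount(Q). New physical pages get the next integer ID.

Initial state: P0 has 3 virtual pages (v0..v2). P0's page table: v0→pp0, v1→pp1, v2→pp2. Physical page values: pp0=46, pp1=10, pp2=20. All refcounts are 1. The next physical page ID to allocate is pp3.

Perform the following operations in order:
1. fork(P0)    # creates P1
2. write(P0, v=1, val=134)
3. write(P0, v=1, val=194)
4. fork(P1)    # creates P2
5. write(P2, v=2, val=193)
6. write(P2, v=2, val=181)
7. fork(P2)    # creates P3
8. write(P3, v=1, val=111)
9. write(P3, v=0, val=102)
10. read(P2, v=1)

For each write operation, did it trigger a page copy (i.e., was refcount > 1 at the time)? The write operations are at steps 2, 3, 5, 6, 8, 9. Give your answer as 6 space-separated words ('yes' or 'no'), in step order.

Op 1: fork(P0) -> P1. 3 ppages; refcounts: pp0:2 pp1:2 pp2:2
Op 2: write(P0, v1, 134). refcount(pp1)=2>1 -> COPY to pp3. 4 ppages; refcounts: pp0:2 pp1:1 pp2:2 pp3:1
Op 3: write(P0, v1, 194). refcount(pp3)=1 -> write in place. 4 ppages; refcounts: pp0:2 pp1:1 pp2:2 pp3:1
Op 4: fork(P1) -> P2. 4 ppages; refcounts: pp0:3 pp1:2 pp2:3 pp3:1
Op 5: write(P2, v2, 193). refcount(pp2)=3>1 -> COPY to pp4. 5 ppages; refcounts: pp0:3 pp1:2 pp2:2 pp3:1 pp4:1
Op 6: write(P2, v2, 181). refcount(pp4)=1 -> write in place. 5 ppages; refcounts: pp0:3 pp1:2 pp2:2 pp3:1 pp4:1
Op 7: fork(P2) -> P3. 5 ppages; refcounts: pp0:4 pp1:3 pp2:2 pp3:1 pp4:2
Op 8: write(P3, v1, 111). refcount(pp1)=3>1 -> COPY to pp5. 6 ppages; refcounts: pp0:4 pp1:2 pp2:2 pp3:1 pp4:2 pp5:1
Op 9: write(P3, v0, 102). refcount(pp0)=4>1 -> COPY to pp6. 7 ppages; refcounts: pp0:3 pp1:2 pp2:2 pp3:1 pp4:2 pp5:1 pp6:1
Op 10: read(P2, v1) -> 10. No state change.

yes no yes no yes yes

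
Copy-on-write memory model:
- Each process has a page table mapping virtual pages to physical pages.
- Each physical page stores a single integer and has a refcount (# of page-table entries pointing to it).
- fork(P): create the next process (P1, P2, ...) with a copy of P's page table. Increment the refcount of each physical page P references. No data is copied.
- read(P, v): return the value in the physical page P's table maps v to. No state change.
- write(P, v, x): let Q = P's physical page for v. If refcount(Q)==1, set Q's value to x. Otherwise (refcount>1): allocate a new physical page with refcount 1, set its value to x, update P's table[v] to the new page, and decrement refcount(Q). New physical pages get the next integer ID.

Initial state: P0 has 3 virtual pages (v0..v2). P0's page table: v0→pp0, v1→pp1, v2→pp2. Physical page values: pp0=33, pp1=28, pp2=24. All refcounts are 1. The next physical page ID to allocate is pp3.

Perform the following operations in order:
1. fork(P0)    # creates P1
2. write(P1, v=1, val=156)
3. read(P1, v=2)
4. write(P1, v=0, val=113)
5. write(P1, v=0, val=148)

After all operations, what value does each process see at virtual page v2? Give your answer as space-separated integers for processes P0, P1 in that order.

Answer: 24 24

Derivation:
Op 1: fork(P0) -> P1. 3 ppages; refcounts: pp0:2 pp1:2 pp2:2
Op 2: write(P1, v1, 156). refcount(pp1)=2>1 -> COPY to pp3. 4 ppages; refcounts: pp0:2 pp1:1 pp2:2 pp3:1
Op 3: read(P1, v2) -> 24. No state change.
Op 4: write(P1, v0, 113). refcount(pp0)=2>1 -> COPY to pp4. 5 ppages; refcounts: pp0:1 pp1:1 pp2:2 pp3:1 pp4:1
Op 5: write(P1, v0, 148). refcount(pp4)=1 -> write in place. 5 ppages; refcounts: pp0:1 pp1:1 pp2:2 pp3:1 pp4:1
P0: v2 -> pp2 = 24
P1: v2 -> pp2 = 24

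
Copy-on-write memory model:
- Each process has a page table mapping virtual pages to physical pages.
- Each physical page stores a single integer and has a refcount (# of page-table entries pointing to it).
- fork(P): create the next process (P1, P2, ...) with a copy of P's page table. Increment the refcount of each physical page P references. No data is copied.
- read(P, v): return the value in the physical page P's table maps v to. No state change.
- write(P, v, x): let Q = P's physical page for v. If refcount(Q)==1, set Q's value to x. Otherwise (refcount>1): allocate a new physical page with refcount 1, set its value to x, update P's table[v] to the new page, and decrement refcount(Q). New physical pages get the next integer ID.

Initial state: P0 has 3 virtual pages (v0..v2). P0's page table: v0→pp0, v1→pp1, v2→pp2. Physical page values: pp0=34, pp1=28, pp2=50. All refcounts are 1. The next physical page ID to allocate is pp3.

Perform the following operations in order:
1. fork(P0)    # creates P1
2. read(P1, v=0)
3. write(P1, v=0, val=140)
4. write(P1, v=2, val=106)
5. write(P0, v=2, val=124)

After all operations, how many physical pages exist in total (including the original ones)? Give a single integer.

Op 1: fork(P0) -> P1. 3 ppages; refcounts: pp0:2 pp1:2 pp2:2
Op 2: read(P1, v0) -> 34. No state change.
Op 3: write(P1, v0, 140). refcount(pp0)=2>1 -> COPY to pp3. 4 ppages; refcounts: pp0:1 pp1:2 pp2:2 pp3:1
Op 4: write(P1, v2, 106). refcount(pp2)=2>1 -> COPY to pp4. 5 ppages; refcounts: pp0:1 pp1:2 pp2:1 pp3:1 pp4:1
Op 5: write(P0, v2, 124). refcount(pp2)=1 -> write in place. 5 ppages; refcounts: pp0:1 pp1:2 pp2:1 pp3:1 pp4:1

Answer: 5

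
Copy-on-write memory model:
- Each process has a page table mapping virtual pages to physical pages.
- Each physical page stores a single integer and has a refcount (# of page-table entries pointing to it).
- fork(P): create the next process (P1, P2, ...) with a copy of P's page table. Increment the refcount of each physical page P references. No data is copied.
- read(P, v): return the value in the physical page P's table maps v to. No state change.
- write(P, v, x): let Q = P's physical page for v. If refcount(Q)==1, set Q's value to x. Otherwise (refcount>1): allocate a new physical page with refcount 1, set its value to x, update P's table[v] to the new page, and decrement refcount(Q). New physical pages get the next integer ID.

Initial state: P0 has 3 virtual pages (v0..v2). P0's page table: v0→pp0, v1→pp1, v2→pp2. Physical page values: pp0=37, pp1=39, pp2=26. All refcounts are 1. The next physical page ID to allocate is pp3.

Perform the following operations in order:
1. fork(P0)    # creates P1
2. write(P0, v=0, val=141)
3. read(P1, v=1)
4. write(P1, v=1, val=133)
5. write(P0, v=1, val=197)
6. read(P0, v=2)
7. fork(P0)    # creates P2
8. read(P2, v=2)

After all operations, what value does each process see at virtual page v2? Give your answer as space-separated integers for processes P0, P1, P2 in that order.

Answer: 26 26 26

Derivation:
Op 1: fork(P0) -> P1. 3 ppages; refcounts: pp0:2 pp1:2 pp2:2
Op 2: write(P0, v0, 141). refcount(pp0)=2>1 -> COPY to pp3. 4 ppages; refcounts: pp0:1 pp1:2 pp2:2 pp3:1
Op 3: read(P1, v1) -> 39. No state change.
Op 4: write(P1, v1, 133). refcount(pp1)=2>1 -> COPY to pp4. 5 ppages; refcounts: pp0:1 pp1:1 pp2:2 pp3:1 pp4:1
Op 5: write(P0, v1, 197). refcount(pp1)=1 -> write in place. 5 ppages; refcounts: pp0:1 pp1:1 pp2:2 pp3:1 pp4:1
Op 6: read(P0, v2) -> 26. No state change.
Op 7: fork(P0) -> P2. 5 ppages; refcounts: pp0:1 pp1:2 pp2:3 pp3:2 pp4:1
Op 8: read(P2, v2) -> 26. No state change.
P0: v2 -> pp2 = 26
P1: v2 -> pp2 = 26
P2: v2 -> pp2 = 26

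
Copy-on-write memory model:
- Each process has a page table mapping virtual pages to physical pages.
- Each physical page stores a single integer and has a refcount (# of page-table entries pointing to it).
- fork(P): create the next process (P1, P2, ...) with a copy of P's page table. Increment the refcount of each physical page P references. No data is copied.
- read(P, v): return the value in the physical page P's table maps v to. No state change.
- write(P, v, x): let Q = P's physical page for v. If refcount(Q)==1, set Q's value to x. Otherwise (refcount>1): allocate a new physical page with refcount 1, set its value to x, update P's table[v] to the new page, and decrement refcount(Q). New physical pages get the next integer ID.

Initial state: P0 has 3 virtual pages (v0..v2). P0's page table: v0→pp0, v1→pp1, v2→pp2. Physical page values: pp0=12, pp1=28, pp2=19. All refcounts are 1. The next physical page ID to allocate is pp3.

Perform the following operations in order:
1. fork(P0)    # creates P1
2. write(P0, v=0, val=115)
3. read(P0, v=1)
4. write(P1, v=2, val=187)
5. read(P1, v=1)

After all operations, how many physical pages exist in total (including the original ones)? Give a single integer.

Answer: 5

Derivation:
Op 1: fork(P0) -> P1. 3 ppages; refcounts: pp0:2 pp1:2 pp2:2
Op 2: write(P0, v0, 115). refcount(pp0)=2>1 -> COPY to pp3. 4 ppages; refcounts: pp0:1 pp1:2 pp2:2 pp3:1
Op 3: read(P0, v1) -> 28. No state change.
Op 4: write(P1, v2, 187). refcount(pp2)=2>1 -> COPY to pp4. 5 ppages; refcounts: pp0:1 pp1:2 pp2:1 pp3:1 pp4:1
Op 5: read(P1, v1) -> 28. No state change.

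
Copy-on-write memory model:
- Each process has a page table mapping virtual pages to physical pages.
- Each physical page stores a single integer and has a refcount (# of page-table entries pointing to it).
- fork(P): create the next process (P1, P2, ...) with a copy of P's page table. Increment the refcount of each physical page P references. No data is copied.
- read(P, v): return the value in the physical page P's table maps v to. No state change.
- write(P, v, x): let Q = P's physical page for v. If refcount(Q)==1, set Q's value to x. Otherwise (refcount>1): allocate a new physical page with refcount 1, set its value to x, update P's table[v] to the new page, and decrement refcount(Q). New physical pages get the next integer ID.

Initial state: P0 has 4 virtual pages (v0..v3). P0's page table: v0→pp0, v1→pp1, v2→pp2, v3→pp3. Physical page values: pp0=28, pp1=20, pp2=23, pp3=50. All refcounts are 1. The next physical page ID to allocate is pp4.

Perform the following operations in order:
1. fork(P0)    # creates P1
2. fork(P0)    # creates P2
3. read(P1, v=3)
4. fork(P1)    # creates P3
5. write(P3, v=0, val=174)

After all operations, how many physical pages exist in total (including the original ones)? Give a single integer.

Answer: 5

Derivation:
Op 1: fork(P0) -> P1. 4 ppages; refcounts: pp0:2 pp1:2 pp2:2 pp3:2
Op 2: fork(P0) -> P2. 4 ppages; refcounts: pp0:3 pp1:3 pp2:3 pp3:3
Op 3: read(P1, v3) -> 50. No state change.
Op 4: fork(P1) -> P3. 4 ppages; refcounts: pp0:4 pp1:4 pp2:4 pp3:4
Op 5: write(P3, v0, 174). refcount(pp0)=4>1 -> COPY to pp4. 5 ppages; refcounts: pp0:3 pp1:4 pp2:4 pp3:4 pp4:1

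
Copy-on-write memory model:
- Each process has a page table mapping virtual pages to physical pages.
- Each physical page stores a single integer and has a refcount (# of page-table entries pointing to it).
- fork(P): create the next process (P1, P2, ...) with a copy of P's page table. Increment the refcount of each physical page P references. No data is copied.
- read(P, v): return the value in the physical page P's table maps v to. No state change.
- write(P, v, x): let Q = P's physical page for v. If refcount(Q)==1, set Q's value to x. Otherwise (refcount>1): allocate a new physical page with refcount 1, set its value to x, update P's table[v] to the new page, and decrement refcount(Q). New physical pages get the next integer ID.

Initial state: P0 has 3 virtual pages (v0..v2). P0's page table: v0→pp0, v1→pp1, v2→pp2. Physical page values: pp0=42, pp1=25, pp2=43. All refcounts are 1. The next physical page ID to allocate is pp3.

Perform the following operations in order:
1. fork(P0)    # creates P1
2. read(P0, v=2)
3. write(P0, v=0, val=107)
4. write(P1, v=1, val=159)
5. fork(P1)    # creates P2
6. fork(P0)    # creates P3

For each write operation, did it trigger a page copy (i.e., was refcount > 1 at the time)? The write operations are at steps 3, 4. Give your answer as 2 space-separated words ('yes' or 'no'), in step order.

Op 1: fork(P0) -> P1. 3 ppages; refcounts: pp0:2 pp1:2 pp2:2
Op 2: read(P0, v2) -> 43. No state change.
Op 3: write(P0, v0, 107). refcount(pp0)=2>1 -> COPY to pp3. 4 ppages; refcounts: pp0:1 pp1:2 pp2:2 pp3:1
Op 4: write(P1, v1, 159). refcount(pp1)=2>1 -> COPY to pp4. 5 ppages; refcounts: pp0:1 pp1:1 pp2:2 pp3:1 pp4:1
Op 5: fork(P1) -> P2. 5 ppages; refcounts: pp0:2 pp1:1 pp2:3 pp3:1 pp4:2
Op 6: fork(P0) -> P3. 5 ppages; refcounts: pp0:2 pp1:2 pp2:4 pp3:2 pp4:2

yes yes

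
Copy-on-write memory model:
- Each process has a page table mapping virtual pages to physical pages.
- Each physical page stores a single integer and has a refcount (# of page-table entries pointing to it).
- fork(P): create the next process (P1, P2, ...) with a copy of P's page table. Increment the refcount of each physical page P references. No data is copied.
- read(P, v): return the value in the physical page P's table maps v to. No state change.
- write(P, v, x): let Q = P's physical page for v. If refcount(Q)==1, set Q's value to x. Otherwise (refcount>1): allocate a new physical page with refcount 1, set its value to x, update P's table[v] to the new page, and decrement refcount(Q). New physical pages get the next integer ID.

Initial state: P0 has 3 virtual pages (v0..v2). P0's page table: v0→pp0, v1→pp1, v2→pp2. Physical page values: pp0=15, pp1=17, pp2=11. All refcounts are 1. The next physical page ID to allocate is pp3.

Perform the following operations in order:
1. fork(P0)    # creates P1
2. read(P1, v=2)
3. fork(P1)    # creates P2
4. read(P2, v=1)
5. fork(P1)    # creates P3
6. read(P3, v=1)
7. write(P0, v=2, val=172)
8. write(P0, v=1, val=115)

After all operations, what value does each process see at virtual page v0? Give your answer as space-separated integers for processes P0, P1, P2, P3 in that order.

Op 1: fork(P0) -> P1. 3 ppages; refcounts: pp0:2 pp1:2 pp2:2
Op 2: read(P1, v2) -> 11. No state change.
Op 3: fork(P1) -> P2. 3 ppages; refcounts: pp0:3 pp1:3 pp2:3
Op 4: read(P2, v1) -> 17. No state change.
Op 5: fork(P1) -> P3. 3 ppages; refcounts: pp0:4 pp1:4 pp2:4
Op 6: read(P3, v1) -> 17. No state change.
Op 7: write(P0, v2, 172). refcount(pp2)=4>1 -> COPY to pp3. 4 ppages; refcounts: pp0:4 pp1:4 pp2:3 pp3:1
Op 8: write(P0, v1, 115). refcount(pp1)=4>1 -> COPY to pp4. 5 ppages; refcounts: pp0:4 pp1:3 pp2:3 pp3:1 pp4:1
P0: v0 -> pp0 = 15
P1: v0 -> pp0 = 15
P2: v0 -> pp0 = 15
P3: v0 -> pp0 = 15

Answer: 15 15 15 15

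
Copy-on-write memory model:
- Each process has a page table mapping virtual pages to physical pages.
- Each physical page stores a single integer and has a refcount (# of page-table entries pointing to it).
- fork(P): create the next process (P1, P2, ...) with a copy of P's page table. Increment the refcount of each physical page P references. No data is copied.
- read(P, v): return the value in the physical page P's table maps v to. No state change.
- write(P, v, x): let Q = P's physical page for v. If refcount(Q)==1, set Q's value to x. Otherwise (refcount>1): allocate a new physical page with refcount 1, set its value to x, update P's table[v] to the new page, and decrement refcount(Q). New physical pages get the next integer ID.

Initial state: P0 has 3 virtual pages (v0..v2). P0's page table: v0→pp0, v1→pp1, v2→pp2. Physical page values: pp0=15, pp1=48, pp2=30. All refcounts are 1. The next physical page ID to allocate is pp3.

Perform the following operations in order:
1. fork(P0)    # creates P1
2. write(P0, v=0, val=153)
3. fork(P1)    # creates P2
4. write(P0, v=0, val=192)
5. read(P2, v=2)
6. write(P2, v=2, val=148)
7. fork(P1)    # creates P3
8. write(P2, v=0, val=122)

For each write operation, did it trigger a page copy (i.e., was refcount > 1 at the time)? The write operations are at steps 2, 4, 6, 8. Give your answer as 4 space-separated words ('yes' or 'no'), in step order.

Op 1: fork(P0) -> P1. 3 ppages; refcounts: pp0:2 pp1:2 pp2:2
Op 2: write(P0, v0, 153). refcount(pp0)=2>1 -> COPY to pp3. 4 ppages; refcounts: pp0:1 pp1:2 pp2:2 pp3:1
Op 3: fork(P1) -> P2. 4 ppages; refcounts: pp0:2 pp1:3 pp2:3 pp3:1
Op 4: write(P0, v0, 192). refcount(pp3)=1 -> write in place. 4 ppages; refcounts: pp0:2 pp1:3 pp2:3 pp3:1
Op 5: read(P2, v2) -> 30. No state change.
Op 6: write(P2, v2, 148). refcount(pp2)=3>1 -> COPY to pp4. 5 ppages; refcounts: pp0:2 pp1:3 pp2:2 pp3:1 pp4:1
Op 7: fork(P1) -> P3. 5 ppages; refcounts: pp0:3 pp1:4 pp2:3 pp3:1 pp4:1
Op 8: write(P2, v0, 122). refcount(pp0)=3>1 -> COPY to pp5. 6 ppages; refcounts: pp0:2 pp1:4 pp2:3 pp3:1 pp4:1 pp5:1

yes no yes yes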